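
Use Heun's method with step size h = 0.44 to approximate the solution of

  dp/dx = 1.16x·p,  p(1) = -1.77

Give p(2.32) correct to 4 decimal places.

Heun: k1 = f(x_n, p_n); k2 = f(x_n + h, p_n + h·k1); p_{n+1} = p_n + (h/2)·(k1 + k2).
x=1.000000, p=-1.770000:
  k1 = f(1.000000, -1.770000) = -2.053200
  k2 = f(1.440000, -2.673408) = -4.465661
  p ← -1.770000 + (0.44/2)·(-2.053200 + (-4.465661)) = -3.204149
x=1.440000, p=-3.204149:
  k1 = f(1.440000, -3.204149) = -5.352211
  k2 = f(1.880000, -5.559122) = -12.123334
  p ← -3.204149 + (0.44/2)·(-5.352211 + (-12.123334)) = -7.048769
x=1.880000, p=-7.048769:
  k1 = f(1.880000, -7.048769) = -15.371956
  k2 = f(2.320000, -13.812430) = -37.172011
  p ← -7.048769 + (0.44/2)·(-15.371956 + (-37.172011)) = -18.608442
p(2.32) ≈ -18.6084

-18.6084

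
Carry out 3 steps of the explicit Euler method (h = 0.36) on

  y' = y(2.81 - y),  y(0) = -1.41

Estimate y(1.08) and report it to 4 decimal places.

Euler: y_{n+1} = y_n + h·f(x_n, y_n).
x=0.000000, y=-1.410000: f=-5.950200 → y ← -1.410000 + 0.36·(-5.950200) = -3.552072
x=0.360000, y=-3.552072: f=-22.598538 → y ← -3.552072 + 0.36·(-22.598538) = -11.687546
x=0.720000, y=-11.687546: f=-169.440726 → y ← -11.687546 + 0.36·(-169.440726) = -72.686207
y(1.08) ≈ -72.6862

-72.6862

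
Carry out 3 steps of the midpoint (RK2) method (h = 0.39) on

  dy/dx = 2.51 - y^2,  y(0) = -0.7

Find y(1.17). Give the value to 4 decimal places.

1.3327

Midpoint: k1 = f(x_n, y_n); k2 = f(x_n + h/2, y_n + (h/2)·k1); y_{n+1} = y_n + h·k2.
x=0.000000, y=-0.700000:
  k1 = f(0.000000, -0.700000) = 2.020000
  k2 = f(0.195000, -0.306100) = 2.416303
  y ← -0.700000 + 0.39·2.416303 = 0.242358
x=0.390000, y=0.242358:
  k1 = f(0.390000, 0.242358) = 2.451263
  k2 = f(0.585000, 0.720354) = 1.991090
  y ← 0.242358 + 0.39·1.991090 = 1.018883
x=0.780000, y=1.018883:
  k1 = f(0.780000, 1.018883) = 1.471877
  k2 = f(0.975000, 1.305899) = 0.804627
  y ← 1.018883 + 0.39·0.804627 = 1.332688
y(1.17) ≈ 1.3327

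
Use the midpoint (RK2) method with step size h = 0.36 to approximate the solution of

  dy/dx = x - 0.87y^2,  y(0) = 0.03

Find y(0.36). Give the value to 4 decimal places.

Midpoint: k1 = f(x_n, y_n); k2 = f(x_n + h/2, y_n + (h/2)·k1); y_{n+1} = y_n + h·k2.
x=0.000000, y=0.030000:
  k1 = f(0.000000, 0.030000) = -0.000783
  k2 = f(0.180000, 0.029859) = 0.179224
  y ← 0.030000 + 0.36·0.179224 = 0.094521
y(0.36) ≈ 0.0945

0.0945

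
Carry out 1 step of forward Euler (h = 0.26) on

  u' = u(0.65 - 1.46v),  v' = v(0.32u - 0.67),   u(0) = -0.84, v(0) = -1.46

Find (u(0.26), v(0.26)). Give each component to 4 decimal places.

Euler on (u,v): u_{n+1} = u_n + h·u', v_{n+1} = v_n + h·v'.
0.000000: (-0.840000, -1.460000); f=(-2.336544, 1.370648) → (-1.447501, -1.103632)
(u(0.26), v(0.26)) ≈ (-1.4475, -1.1036)

-1.4475, -1.1036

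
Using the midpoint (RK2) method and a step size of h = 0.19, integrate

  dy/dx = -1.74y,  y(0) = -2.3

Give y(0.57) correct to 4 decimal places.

-0.8730

Midpoint: k1 = f(x_n, y_n); k2 = f(x_n + h/2, y_n + (h/2)·k1); y_{n+1} = y_n + h·k2.
x=0.000000, y=-2.300000:
  k1 = f(0.000000, -2.300000) = 4.002000
  k2 = f(0.095000, -1.919810) = 3.340469
  y ← -2.300000 + 0.19·3.340469 = -1.665311
x=0.190000, y=-1.665311:
  k1 = f(0.190000, -1.665311) = 2.897641
  k2 = f(0.285000, -1.390035) = 2.418661
  y ← -1.665311 + 0.19·2.418661 = -1.205765
x=0.380000, y=-1.205765:
  k1 = f(0.380000, -1.205765) = 2.098032
  k2 = f(0.475000, -1.006452) = 1.751227
  y ← -1.205765 + 0.19·1.751227 = -0.873032
y(0.57) ≈ -0.8730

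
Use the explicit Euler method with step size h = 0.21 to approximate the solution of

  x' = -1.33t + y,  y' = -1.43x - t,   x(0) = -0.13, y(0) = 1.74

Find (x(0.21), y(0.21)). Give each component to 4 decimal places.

0.2354, 1.7790

Euler on (x,y): x_{n+1} = x_n + h·x', y_{n+1} = y_n + h·y'.
0.000000: (-0.130000, 1.740000); f=(1.740000, 0.185900) → (0.235400, 1.779039)
(x(0.21), y(0.21)) ≈ (0.2354, 1.7790)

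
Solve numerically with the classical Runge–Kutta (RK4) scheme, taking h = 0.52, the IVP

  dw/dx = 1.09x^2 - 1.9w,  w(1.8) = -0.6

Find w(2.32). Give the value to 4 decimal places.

RK4: k1 = f(x_n, w_n); k2 = f(x_n + h/2, w_n + (h/2)·k1); k3 = f(x_n + h/2, w_n + (h/2)·k2); k4 = f(x_n + h, w_n + h·k3); w_{n+1} = w_n + (h/6)·(k1 + 2k2 + 2k3 + k4).
x=1.800000, w=-0.600000:
  k1 = f(1.800000, -0.600000) = 4.671600
  k2 = f(2.060000, 0.614616) = 3.457754
  k3 = f(2.060000, 0.299016) = 4.057394
  k4 = f(2.320000, 1.509845) = 2.998111
  w ← -0.600000 + (0.52/6)·(k1 + 2k2 + 2k3 + k4) = 1.367334
w(2.32) ≈ 1.3673

1.3673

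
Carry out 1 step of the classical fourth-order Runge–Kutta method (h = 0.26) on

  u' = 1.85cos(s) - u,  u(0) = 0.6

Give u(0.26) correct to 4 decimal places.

RK4: k1 = f(s_n, u_n); k2 = f(s_n + h/2, u_n + (h/2)·k1); k3 = f(s_n + h/2, u_n + (h/2)·k2); k4 = f(s_n + h, u_n + h·k3); u_{n+1} = u_n + (h/6)·(k1 + 2k2 + 2k3 + k4).
s=0.000000, u=0.600000:
  k1 = f(0.000000, 0.600000) = 1.250000
  k2 = f(0.130000, 0.762500) = 1.071890
  k3 = f(0.130000, 0.739346) = 1.095044
  k4 = f(0.260000, 0.884711) = 0.903110
  u ← 0.600000 + (0.26/6)·(k1 + 2k2 + 2k3 + k4) = 0.881102
u(0.26) ≈ 0.8811

0.8811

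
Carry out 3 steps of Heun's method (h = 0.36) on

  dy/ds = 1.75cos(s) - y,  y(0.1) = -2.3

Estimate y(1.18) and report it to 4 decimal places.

-0.0291

Heun: k1 = f(s_n, y_n); k2 = f(s_n + h, y_n + h·k1); y_{n+1} = y_n + (h/2)·(k1 + k2).
s=0.100000, y=-2.300000:
  k1 = f(0.100000, -2.300000) = 4.041257
  k2 = f(0.460000, -0.845147) = 2.413239
  y ← -2.300000 + (0.36/2)·(4.041257 + 2.413239) = -1.138191
s=0.460000, y=-1.138191:
  k1 = f(0.460000, -1.138191) = 2.706282
  k2 = f(0.820000, -0.163929) = 1.357816
  y ← -1.138191 + (0.36/2)·(2.706282 + 1.357816) = -0.406653
s=0.820000, y=-0.406653:
  k1 = f(0.820000, -0.406653) = 1.600540
  k2 = f(1.180000, 0.169542) = 0.497077
  y ← -0.406653 + (0.36/2)·(1.600540 + 0.497077) = -0.029082
y(1.18) ≈ -0.0291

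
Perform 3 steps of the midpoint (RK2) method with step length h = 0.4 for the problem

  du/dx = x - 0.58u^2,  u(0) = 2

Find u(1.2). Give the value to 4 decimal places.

Midpoint: k1 = f(x_n, u_n); k2 = f(x_n + h/2, u_n + (h/2)·k1); u_{n+1} = u_n + h·k2.
x=0.000000, u=2.000000:
  k1 = f(0.000000, 2.000000) = -2.320000
  k2 = f(0.200000, 1.536000) = -1.168392
  u ← 2.000000 + 0.4·(-1.168392) = 1.532643
x=0.400000, u=1.532643:
  k1 = f(0.400000, 1.532643) = -0.962417
  k2 = f(0.600000, 1.340160) = -0.441696
  u ← 1.532643 + 0.4·(-0.441696) = 1.355965
x=0.800000, u=1.355965:
  k1 = f(0.800000, 1.355965) = -0.266411
  k2 = f(1.000000, 1.302682) = 0.015751
  u ← 1.355965 + 0.4·0.015751 = 1.362265
u(1.2) ≈ 1.3623

1.3623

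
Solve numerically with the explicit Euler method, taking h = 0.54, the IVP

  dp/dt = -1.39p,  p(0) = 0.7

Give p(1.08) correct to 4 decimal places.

0.0435

Euler: p_{n+1} = p_n + h·f(t_n, p_n).
t=0.000000, p=0.700000: f=-0.973000 → p ← 0.700000 + 0.54·(-0.973000) = 0.174580
t=0.540000, p=0.174580: f=-0.242666 → p ← 0.174580 + 0.54·(-0.242666) = 0.043540
p(1.08) ≈ 0.0435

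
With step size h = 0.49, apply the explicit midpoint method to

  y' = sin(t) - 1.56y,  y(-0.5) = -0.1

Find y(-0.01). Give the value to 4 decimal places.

Midpoint: k1 = f(t_n, y_n); k2 = f(t_n + h/2, y_n + (h/2)·k1); y_{n+1} = y_n + h·k2.
t=-0.500000, y=-0.100000:
  k1 = f(-0.500000, -0.100000) = -0.323426
  k2 = f(-0.255000, -0.179239) = 0.027368
  y ← -0.100000 + 0.49·0.027368 = -0.086590
y(-0.01) ≈ -0.0866

-0.0866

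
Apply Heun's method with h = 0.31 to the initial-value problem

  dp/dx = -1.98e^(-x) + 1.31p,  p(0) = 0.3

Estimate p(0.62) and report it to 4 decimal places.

-0.7943

Heun: k1 = f(x_n, p_n); k2 = f(x_n + h, p_n + h·k1); p_{n+1} = p_n + (h/2)·(k1 + k2).
x=0.000000, p=0.300000:
  k1 = f(0.000000, 0.300000) = -1.587000
  k2 = f(0.310000, -0.191970) = -1.703706
  p ← 0.300000 + (0.31/2)·(-1.587000 + (-1.703706)) = -0.210059
x=0.310000, p=-0.210059:
  k1 = f(0.310000, -0.210059) = -1.727403
  k2 = f(0.620000, -0.745554) = -2.041806
  p ← -0.210059 + (0.31/2)·(-1.727403 + (-2.041806)) = -0.794287
p(0.62) ≈ -0.7943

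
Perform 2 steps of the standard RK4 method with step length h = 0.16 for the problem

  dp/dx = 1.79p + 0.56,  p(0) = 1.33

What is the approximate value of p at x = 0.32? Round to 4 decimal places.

RK4: k1 = f(x_n, p_n); k2 = f(x_n + h/2, p_n + (h/2)·k1); k3 = f(x_n + h/2, p_n + (h/2)·k2); k4 = f(x_n + h, p_n + h·k3); p_{n+1} = p_n + (h/6)·(k1 + 2k2 + 2k3 + k4).
x=0.000000, p=1.330000:
  k1 = f(0.000000, 1.330000) = 2.940700
  k2 = f(0.080000, 1.565256) = 3.361808
  k3 = f(0.080000, 1.598945) = 3.422111
  k4 = f(0.160000, 1.877538) = 3.920793
  p ← 1.330000 + (0.16/6)·(k1 + 2k2 + 2k3 + k4) = 1.874782
x=0.160000, p=1.874782:
  k1 = f(0.160000, 1.874782) = 3.915860
  k2 = f(0.240000, 2.188051) = 4.476611
  k3 = f(0.240000, 2.232911) = 4.556911
  k4 = f(0.320000, 2.603888) = 5.220959
  p ← 1.874782 + (0.16/6)·(k1 + 2k2 + 2k3 + k4) = 2.600219
p(0.32) ≈ 2.6002

2.6002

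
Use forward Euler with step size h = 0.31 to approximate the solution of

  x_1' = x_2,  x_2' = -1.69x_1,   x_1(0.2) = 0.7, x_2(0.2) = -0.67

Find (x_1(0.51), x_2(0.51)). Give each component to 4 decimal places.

Euler on (x_1,x_2): x_1_{n+1} = x_1_n + h·x_1', x_2_{n+1} = x_2_n + h·x_2'.
0.200000: (0.700000, -0.670000); f=(-0.670000, -1.183000) → (0.492300, -1.036730)
(x_1(0.51), x_2(0.51)) ≈ (0.4923, -1.0367)

0.4923, -1.0367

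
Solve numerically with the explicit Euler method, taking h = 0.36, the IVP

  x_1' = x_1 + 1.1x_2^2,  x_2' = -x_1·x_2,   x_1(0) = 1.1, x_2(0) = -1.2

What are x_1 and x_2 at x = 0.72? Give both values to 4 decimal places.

Euler on (x_1,x_2): x_1_{n+1} = x_1_n + h·x_1', x_2_{n+1} = x_2_n + h·x_2'.
0.000000: (1.100000, -1.200000); f=(2.684000, 1.320000) → (2.066240, -0.724800)
0.360000: (2.066240, -0.724800); f=(2.644109, 1.497611) → (3.018119, -0.185660)
(x_1(0.72), x_2(0.72)) ≈ (3.0181, -0.1857)

3.0181, -0.1857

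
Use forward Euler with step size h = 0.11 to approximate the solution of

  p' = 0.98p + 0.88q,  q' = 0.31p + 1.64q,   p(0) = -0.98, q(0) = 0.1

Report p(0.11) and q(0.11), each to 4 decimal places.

Euler on (p,q): p_{n+1} = p_n + h·p', q_{n+1} = q_n + h·q'.
0.000000: (-0.980000, 0.100000); f=(-0.872400, -0.139800) → (-1.075964, 0.084622)
(p(0.11), q(0.11)) ≈ (-1.0760, 0.0846)

-1.0760, 0.0846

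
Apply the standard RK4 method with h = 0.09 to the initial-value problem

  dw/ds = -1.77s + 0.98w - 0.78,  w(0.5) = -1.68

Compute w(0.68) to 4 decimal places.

RK4: k1 = f(s_n, w_n); k2 = f(s_n + h/2, w_n + (h/2)·k1); k3 = f(s_n + h/2, w_n + (h/2)·k2); k4 = f(s_n + h, w_n + h·k3); w_{n+1} = w_n + (h/6)·(k1 + 2k2 + 2k3 + k4).
s=0.500000, w=-1.680000:
  k1 = f(0.500000, -1.680000) = -3.311400
  k2 = f(0.545000, -1.829013) = -3.537083
  k3 = f(0.545000, -1.839169) = -3.547035
  k4 = f(0.590000, -1.999233) = -3.783549
  w ← -1.680000 + (0.09/6)·(k1 + 2k2 + 2k3 + k4) = -1.998948
s=0.590000, w=-1.998948:
  k1 = f(0.590000, -1.998948) = -3.783269
  k2 = f(0.635000, -2.169195) = -4.029761
  k3 = f(0.635000, -2.180287) = -4.040631
  k4 = f(0.680000, -2.362605) = -4.298952
  w ← -1.998948 + (0.09/6)·(k1 + 2k2 + 2k3 + k4) = -2.362293
w(0.68) ≈ -2.3623

-2.3623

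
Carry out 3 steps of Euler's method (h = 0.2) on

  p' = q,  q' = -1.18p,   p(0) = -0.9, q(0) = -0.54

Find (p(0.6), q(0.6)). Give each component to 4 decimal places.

Euler on (p,q): p_{n+1} = p_n + h·p', q_{n+1} = q_n + h·q'.
0.000000: (-0.900000, -0.540000); f=(-0.540000, 1.062000) → (-1.008000, -0.327600)
0.200000: (-1.008000, -0.327600); f=(-0.327600, 1.189440) → (-1.073520, -0.089712)
0.400000: (-1.073520, -0.089712); f=(-0.089712, 1.266754) → (-1.091462, 0.163639)
(p(0.6), q(0.6)) ≈ (-1.0915, 0.1636)

-1.0915, 0.1636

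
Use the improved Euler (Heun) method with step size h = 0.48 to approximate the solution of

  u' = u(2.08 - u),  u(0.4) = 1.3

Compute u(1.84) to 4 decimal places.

Heun: k1 = f(t_n, u_n); k2 = f(t_n + h, u_n + h·k1); u_{n+1} = u_n + (h/2)·(k1 + k2).
t=0.400000, u=1.300000:
  k1 = f(0.400000, 1.300000) = 1.014000
  k2 = f(0.880000, 1.786720) = 0.524009
  u ← 1.300000 + (0.48/2)·(1.014000 + 0.524009) = 1.669122
t=0.880000, u=1.669122:
  k1 = f(0.880000, 1.669122) = 0.685805
  k2 = f(1.360000, 1.998309) = 0.163244
  u ← 1.669122 + (0.48/2)·(0.685805 + 0.163244) = 1.872894
t=1.360000, u=1.872894:
  k1 = f(1.360000, 1.872894) = 0.387887
  k2 = f(1.840000, 2.059080) = 0.043076
  u ← 1.872894 + (0.48/2)·(0.387887 + 0.043076) = 1.976325
u(1.84) ≈ 1.9763

1.9763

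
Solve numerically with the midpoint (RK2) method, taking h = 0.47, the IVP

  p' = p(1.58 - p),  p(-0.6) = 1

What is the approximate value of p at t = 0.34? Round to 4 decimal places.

1.3898

Midpoint: k1 = f(t_n, p_n); k2 = f(t_n + h/2, p_n + (h/2)·k1); p_{n+1} = p_n + h·k2.
t=-0.600000, p=1.000000:
  k1 = f(-0.600000, 1.000000) = 0.580000
  k2 = f(-0.365000, 1.136300) = 0.504176
  p ← 1.000000 + 0.47·0.504176 = 1.236963
t=-0.130000, p=1.236963:
  k1 = f(-0.130000, 1.236963) = 0.424324
  k2 = f(0.105000, 1.336679) = 0.325242
  p ← 1.236963 + 0.47·0.325242 = 1.389827
p(0.34) ≈ 1.3898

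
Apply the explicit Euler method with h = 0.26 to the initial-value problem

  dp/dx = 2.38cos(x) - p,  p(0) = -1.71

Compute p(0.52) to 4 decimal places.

Euler: p_{n+1} = p_n + h·f(x_n, p_n).
x=0.000000, p=-1.710000: f=4.090000 → p ← -1.710000 + 0.26·4.090000 = -0.646600
x=0.260000, p=-0.646600: f=2.946608 → p ← -0.646600 + 0.26·2.946608 = 0.119518
p(0.52) ≈ 0.1195

0.1195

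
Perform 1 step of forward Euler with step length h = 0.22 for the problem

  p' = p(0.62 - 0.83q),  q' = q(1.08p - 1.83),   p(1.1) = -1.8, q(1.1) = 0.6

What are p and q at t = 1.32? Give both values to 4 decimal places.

Euler on (p,q): p_{n+1} = p_n + h·p', q_{n+1} = q_n + h·q'.
1.100000: (-1.800000, 0.600000); f=(-0.219600, -2.264400) → (-1.848312, 0.101832)
(p(1.32), q(1.32)) ≈ (-1.8483, 0.1018)

-1.8483, 0.1018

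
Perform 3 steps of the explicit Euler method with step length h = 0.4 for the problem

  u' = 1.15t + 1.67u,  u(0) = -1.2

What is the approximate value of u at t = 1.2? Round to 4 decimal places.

Euler: u_{n+1} = u_n + h·f(t_n, u_n).
t=0.000000, u=-1.200000: f=-2.004000 → u ← -1.200000 + 0.4·(-2.004000) = -2.001600
t=0.400000, u=-2.001600: f=-2.882672 → u ← -2.001600 + 0.4·(-2.882672) = -3.154669
t=0.800000, u=-3.154669: f=-4.348297 → u ← -3.154669 + 0.4·(-4.348297) = -4.893988
u(1.2) ≈ -4.8940

-4.8940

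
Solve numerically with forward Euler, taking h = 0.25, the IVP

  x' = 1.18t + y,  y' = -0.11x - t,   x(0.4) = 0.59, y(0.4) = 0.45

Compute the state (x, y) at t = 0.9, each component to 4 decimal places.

Euler on (x,y): x_{n+1} = x_n + h·x', y_{n+1} = y_n + h·y'.
0.400000: (0.590000, 0.450000); f=(0.922000, -0.464900) → (0.820500, 0.333775)
0.650000: (0.820500, 0.333775); f=(1.100775, -0.740255) → (1.095694, 0.148711)
(x(0.9), y(0.9)) ≈ (1.0957, 0.1487)

1.0957, 0.1487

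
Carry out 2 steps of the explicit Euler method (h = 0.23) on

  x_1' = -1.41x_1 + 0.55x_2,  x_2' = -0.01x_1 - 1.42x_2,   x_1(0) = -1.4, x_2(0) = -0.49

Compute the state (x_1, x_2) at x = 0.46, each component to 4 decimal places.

Euler on (x_1,x_2): x_1_{n+1} = x_1_n + h·x_1', x_2_{n+1} = x_2_n + h·x_2'.
0.000000: (-1.400000, -0.490000); f=(1.704500, 0.709800) → (-1.007965, -0.326746)
0.230000: (-1.007965, -0.326746); f=(1.241520, 0.474059) → (-0.722415, -0.217712)
(x_1(0.46), x_2(0.46)) ≈ (-0.7224, -0.2177)

-0.7224, -0.2177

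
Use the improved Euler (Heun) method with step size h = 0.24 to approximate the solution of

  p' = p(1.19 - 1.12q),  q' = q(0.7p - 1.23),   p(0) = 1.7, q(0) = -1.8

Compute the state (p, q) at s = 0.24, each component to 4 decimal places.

3.5043, -1.9787

Heun on (p,q): k1 = f(s_n, state_n); k2 = f(s_n + h, state_n + h·k1); state_{n+1} = state_n + (h/2)·(k1 + k2).
0.000000: (1.700000, -1.800000)
  k1 = (5.450200, 0.072000)
  predictor → (3.008048, -1.782720)
  k2 = (9.585585, -1.561010)
  → (3.504294, -1.978681)
(p(0.24), q(0.24)) ≈ (3.5043, -1.9787)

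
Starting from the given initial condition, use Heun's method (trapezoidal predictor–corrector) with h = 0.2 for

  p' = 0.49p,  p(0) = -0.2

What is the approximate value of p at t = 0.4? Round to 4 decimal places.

Heun: k1 = f(t_n, p_n); k2 = f(t_n + h, p_n + h·k1); p_{n+1} = p_n + (h/2)·(k1 + k2).
t=0.000000, p=-0.200000:
  k1 = f(0.000000, -0.200000) = -0.098000
  k2 = f(0.200000, -0.219600) = -0.107604
  p ← -0.200000 + (0.2/2)·(-0.098000 + (-0.107604)) = -0.220560
t=0.200000, p=-0.220560:
  k1 = f(0.200000, -0.220560) = -0.108075
  k2 = f(0.400000, -0.242175) = -0.118666
  p ← -0.220560 + (0.2/2)·(-0.108075 + (-0.118666)) = -0.243234
p(0.4) ≈ -0.2432

-0.2432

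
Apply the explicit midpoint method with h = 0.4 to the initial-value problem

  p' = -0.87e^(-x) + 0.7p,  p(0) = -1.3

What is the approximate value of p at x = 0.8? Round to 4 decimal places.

Midpoint: k1 = f(x_n, p_n); k2 = f(x_n + h/2, p_n + (h/2)·k1); p_{n+1} = p_n + h·k2.
x=0.000000, p=-1.300000:
  k1 = f(0.000000, -1.300000) = -1.780000
  k2 = f(0.200000, -1.656000) = -1.871496
  p ← -1.300000 + 0.4·(-1.871496) = -2.048598
x=0.400000, p=-2.048598:
  k1 = f(0.400000, -2.048598) = -2.017197
  k2 = f(0.600000, -2.452038) = -2.193893
  p ← -2.048598 + 0.4·(-2.193893) = -2.926155
p(0.8) ≈ -2.9262

-2.9262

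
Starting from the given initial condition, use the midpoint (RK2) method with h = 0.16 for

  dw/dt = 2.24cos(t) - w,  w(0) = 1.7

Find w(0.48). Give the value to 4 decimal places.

1.8690

Midpoint: k1 = f(t_n, w_n); k2 = f(t_n + h/2, w_n + (h/2)·k1); w_{n+1} = w_n + h·k2.
t=0.000000, w=1.700000:
  k1 = f(0.000000, 1.700000) = 0.540000
  k2 = f(0.080000, 1.743200) = 0.489636
  w ← 1.700000 + 0.16·0.489636 = 1.778342
t=0.160000, w=1.778342:
  k1 = f(0.160000, 1.778342) = 0.433047
  k2 = f(0.240000, 1.812986) = 0.362812
  w ← 1.778342 + 0.16·0.362812 = 1.836392
t=0.320000, w=1.836392:
  k1 = f(0.320000, 1.836392) = 0.289896
  k2 = f(0.400000, 1.859583) = 0.203593
  w ← 1.836392 + 0.16·0.203593 = 1.868967
w(0.48) ≈ 1.8690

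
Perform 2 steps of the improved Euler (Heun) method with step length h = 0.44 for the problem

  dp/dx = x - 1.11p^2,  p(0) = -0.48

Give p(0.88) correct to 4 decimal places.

Heun: k1 = f(x_n, p_n); k2 = f(x_n + h, p_n + h·k1); p_{n+1} = p_n + (h/2)·(k1 + k2).
x=0.000000, p=-0.480000:
  k1 = f(0.000000, -0.480000) = -0.255744
  k2 = f(0.440000, -0.592527) = 0.050292
  p ← -0.480000 + (0.44/2)·(-0.255744 + 0.050292) = -0.525200
x=0.440000, p=-0.525200:
  k1 = f(0.440000, -0.525200) = 0.133824
  k2 = f(0.880000, -0.466317) = 0.638629
  p ← -0.525200 + (0.44/2)·(0.133824 + 0.638629) = -0.355260
p(0.88) ≈ -0.3553

-0.3553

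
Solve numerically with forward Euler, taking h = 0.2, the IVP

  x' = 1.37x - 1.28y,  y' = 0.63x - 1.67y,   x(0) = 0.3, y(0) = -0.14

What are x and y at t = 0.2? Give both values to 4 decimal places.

0.4180, -0.0554

Euler on (x,y): x_{n+1} = x_n + h·x', y_{n+1} = y_n + h·y'.
0.000000: (0.300000, -0.140000); f=(0.590200, 0.422800) → (0.418040, -0.055440)
(x(0.2), y(0.2)) ≈ (0.4180, -0.0554)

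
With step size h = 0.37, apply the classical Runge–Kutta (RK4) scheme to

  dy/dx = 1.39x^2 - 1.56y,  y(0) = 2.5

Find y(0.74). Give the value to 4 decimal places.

0.9339

RK4: k1 = f(x_n, y_n); k2 = f(x_n + h/2, y_n + (h/2)·k1); k3 = f(x_n + h/2, y_n + (h/2)·k2); k4 = f(x_n + h, y_n + h·k3); y_{n+1} = y_n + (h/6)·(k1 + 2k2 + 2k3 + k4).
x=0.000000, y=2.500000:
  k1 = f(0.000000, 2.500000) = -3.900000
  k2 = f(0.185000, 1.778500) = -2.726887
  k3 = f(0.185000, 1.995526) = -3.065448
  k4 = f(0.370000, 1.365784) = -1.940333
  y ← 2.500000 + (0.37/6)·(k1 + 2k2 + 2k3 + k4) = 1.425458
x=0.370000, y=1.425458:
  k1 = f(0.370000, 1.425458) = -2.033424
  k2 = f(0.555000, 1.049275) = -1.208714
  k3 = f(0.555000, 1.201846) = -1.446725
  k4 = f(0.740000, 0.890170) = -0.627501
  y ← 1.425458 + (0.37/6)·(k1 + 2k2 + 2k3 + k4) = 0.933864
y(0.74) ≈ 0.9339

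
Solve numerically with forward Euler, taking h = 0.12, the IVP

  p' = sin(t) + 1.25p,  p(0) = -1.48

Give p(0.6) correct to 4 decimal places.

Euler: p_{n+1} = p_n + h·f(t_n, p_n).
t=0.000000, p=-1.480000: f=-1.850000 → p ← -1.480000 + 0.12·(-1.850000) = -1.702000
t=0.120000, p=-1.702000: f=-2.007788 → p ← -1.702000 + 0.12·(-2.007788) = -1.942935
t=0.240000, p=-1.942935: f=-2.190966 → p ← -1.942935 + 0.12·(-2.190966) = -2.205850
t=0.360000, p=-2.205850: f=-2.405039 → p ← -2.205850 + 0.12·(-2.405039) = -2.494455
t=0.480000, p=-2.494455: f=-2.656290 → p ← -2.494455 + 0.12·(-2.656290) = -2.813210
p(0.6) ≈ -2.8132

-2.8132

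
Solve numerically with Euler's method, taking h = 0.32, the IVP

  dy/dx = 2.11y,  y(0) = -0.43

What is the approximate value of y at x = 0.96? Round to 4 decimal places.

Euler: y_{n+1} = y_n + h·f(x_n, y_n).
x=0.000000, y=-0.430000: f=-0.907300 → y ← -0.430000 + 0.32·(-0.907300) = -0.720336
x=0.320000, y=-0.720336: f=-1.519909 → y ← -0.720336 + 0.32·(-1.519909) = -1.206707
x=0.640000, y=-1.206707: f=-2.546151 → y ← -1.206707 + 0.32·(-2.546151) = -2.021475
y(0.96) ≈ -2.0215

-2.0215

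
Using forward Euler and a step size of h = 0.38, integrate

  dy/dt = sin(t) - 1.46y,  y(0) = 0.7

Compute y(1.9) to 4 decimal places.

Euler: y_{n+1} = y_n + h·f(t_n, y_n).
t=0.000000, y=0.700000: f=-1.022000 → y ← 0.700000 + 0.38·(-1.022000) = 0.311640
t=0.380000, y=0.311640: f=-0.084074 → y ← 0.311640 + 0.38·(-0.084074) = 0.279692
t=0.760000, y=0.279692: f=0.280571 → y ← 0.279692 + 0.38·0.280571 = 0.386309
t=1.140000, y=0.386309: f=0.344622 → y ← 0.386309 + 0.38·0.344622 = 0.517265
t=1.520000, y=0.517265: f=0.243503 → y ← 0.517265 + 0.38·0.243503 = 0.609796
y(1.9) ≈ 0.6098

0.6098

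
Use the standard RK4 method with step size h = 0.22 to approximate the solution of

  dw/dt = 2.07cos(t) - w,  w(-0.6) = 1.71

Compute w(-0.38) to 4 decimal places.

RK4: k1 = f(t_n, w_n); k2 = f(t_n + h/2, w_n + (h/2)·k1); k3 = f(t_n + h/2, w_n + (h/2)·k2); k4 = f(t_n + h, w_n + h·k3); w_{n+1} = w_n + (h/6)·(k1 + 2k2 + 2k3 + k4).
t=-0.600000, w=1.710000:
  k1 = f(-0.600000, 1.710000) = -0.001555
  k2 = f(-0.490000, 1.709829) = 0.116600
  k3 = f(-0.490000, 1.722826) = 0.103603
  k4 = f(-0.380000, 1.732793) = 0.189543
  w ← 1.710000 + (0.22/6)·(k1 + 2k2 + 2k3 + k4) = 1.733041
w(-0.38) ≈ 1.7330

1.7330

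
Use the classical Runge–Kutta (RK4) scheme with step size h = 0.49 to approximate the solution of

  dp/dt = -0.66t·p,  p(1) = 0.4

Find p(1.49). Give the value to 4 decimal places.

RK4: k1 = f(t_n, p_n); k2 = f(t_n + h/2, p_n + (h/2)·k1); k3 = f(t_n + h/2, p_n + (h/2)·k2); k4 = f(t_n + h, p_n + h·k3); p_{n+1} = p_n + (h/6)·(k1 + 2k2 + 2k3 + k4).
t=1.000000, p=0.400000:
  k1 = f(1.000000, 0.400000) = -0.264000
  k2 = f(1.245000, 0.335320) = -0.275532
  k3 = f(1.245000, 0.332495) = -0.273211
  k4 = f(1.490000, 0.266127) = -0.261709
  p ← 0.400000 + (0.49/6)·(k1 + 2k2 + 2k3 + k4) = 0.267439
p(1.49) ≈ 0.2674

0.2674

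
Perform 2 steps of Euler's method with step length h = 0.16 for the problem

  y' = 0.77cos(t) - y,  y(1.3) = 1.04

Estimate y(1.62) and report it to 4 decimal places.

0.7751

Euler: y_{n+1} = y_n + h·f(t_n, y_n).
t=1.300000, y=1.040000: f=-0.834026 → y ← 1.040000 + 0.16·(-0.834026) = 0.906556
t=1.460000, y=0.906556: f=-0.821417 → y ← 0.906556 + 0.16·(-0.821417) = 0.775129
y(1.62) ≈ 0.7751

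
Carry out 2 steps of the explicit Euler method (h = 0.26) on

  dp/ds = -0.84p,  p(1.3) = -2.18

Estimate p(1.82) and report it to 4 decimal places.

Euler: p_{n+1} = p_n + h·f(s_n, p_n).
s=1.300000, p=-2.180000: f=1.831200 → p ← -2.180000 + 0.26·1.831200 = -1.703888
s=1.560000, p=-1.703888: f=1.431266 → p ← -1.703888 + 0.26·1.431266 = -1.331759
p(1.82) ≈ -1.3318

-1.3318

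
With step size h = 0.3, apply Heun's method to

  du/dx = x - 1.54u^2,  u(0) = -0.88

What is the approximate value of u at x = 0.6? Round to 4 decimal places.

-2.7250

Heun: k1 = f(x_n, u_n); k2 = f(x_n + h, u_n + h·k1); u_{n+1} = u_n + (h/2)·(k1 + k2).
x=0.000000, u=-0.880000:
  k1 = f(0.000000, -0.880000) = -1.192576
  k2 = f(0.300000, -1.237773) = -2.059406
  u ← -0.880000 + (0.3/2)·(-1.192576 + (-2.059406)) = -1.367797
x=0.300000, u=-1.367797:
  k1 = f(0.300000, -1.367797) = -2.581139
  k2 = f(0.600000, -2.142139) = -6.466688
  u ← -1.367797 + (0.3/2)·(-2.581139 + (-6.466688)) = -2.724971
u(0.6) ≈ -2.7250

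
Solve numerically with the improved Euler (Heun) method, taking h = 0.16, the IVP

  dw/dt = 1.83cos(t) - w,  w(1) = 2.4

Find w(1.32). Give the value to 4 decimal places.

1.9374

Heun: k1 = f(t_n, w_n); k2 = f(t_n + h, w_n + h·k1); w_{n+1} = w_n + (h/2)·(k1 + k2).
t=1.000000, w=2.400000:
  k1 = f(1.000000, 2.400000) = -1.411247
  k2 = f(1.160000, 2.174201) = -1.443409
  w ← 2.400000 + (0.16/2)·(-1.411247 + (-1.443409)) = 2.171628
t=1.160000, w=2.171628:
  k1 = f(1.160000, 2.171628) = -1.440836
  k2 = f(1.320000, 1.941094) = -1.486933
  w ← 2.171628 + (0.16/2)·(-1.440836 + (-1.486933)) = 1.937406
w(1.32) ≈ 1.9374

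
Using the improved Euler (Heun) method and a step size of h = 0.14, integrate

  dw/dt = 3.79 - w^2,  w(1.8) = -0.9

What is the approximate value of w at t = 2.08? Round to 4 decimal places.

Heun: k1 = f(t_n, w_n); k2 = f(t_n + h, w_n + h·k1); w_{n+1} = w_n + (h/2)·(k1 + k2).
t=1.800000, w=-0.900000:
  k1 = f(1.800000, -0.900000) = 2.980000
  k2 = f(1.940000, -0.482800) = 3.556904
  w ← -0.900000 + (0.14/2)·(2.980000 + 3.556904) = -0.442417
t=1.940000, w=-0.442417:
  k1 = f(1.940000, -0.442417) = 3.594267
  k2 = f(2.080000, 0.060781) = 3.786306
  w ← -0.442417 + (0.14/2)·(3.594267 + 3.786306) = 0.074223
w(2.08) ≈ 0.0742

0.0742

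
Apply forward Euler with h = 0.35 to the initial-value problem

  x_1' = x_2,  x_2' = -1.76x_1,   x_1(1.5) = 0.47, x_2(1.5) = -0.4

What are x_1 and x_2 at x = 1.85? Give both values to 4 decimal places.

Euler on (x_1,x_2): x_1_{n+1} = x_1_n + h·x_1', x_2_{n+1} = x_2_n + h·x_2'.
1.500000: (0.470000, -0.400000); f=(-0.400000, -0.827200) → (0.330000, -0.689520)
(x_1(1.85), x_2(1.85)) ≈ (0.3300, -0.6895)

0.3300, -0.6895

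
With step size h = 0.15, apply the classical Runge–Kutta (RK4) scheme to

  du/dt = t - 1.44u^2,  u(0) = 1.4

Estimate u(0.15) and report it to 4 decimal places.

1.0846

RK4: k1 = f(t_n, u_n); k2 = f(t_n + h/2, u_n + (h/2)·k1); k3 = f(t_n + h/2, u_n + (h/2)·k2); k4 = f(t_n + h, u_n + h·k3); u_{n+1} = u_n + (h/6)·(k1 + 2k2 + 2k3 + k4).
t=0.000000, u=1.400000:
  k1 = f(0.000000, 1.400000) = -2.822400
  k2 = f(0.075000, 1.188320) = -1.958430
  k3 = f(0.075000, 1.253118) = -2.186238
  k4 = f(0.150000, 1.072064) = -1.505024
  u ← 1.400000 + (0.15/6)·(k1 + 2k2 + 2k3 + k4) = 1.084581
u(0.15) ≈ 1.0846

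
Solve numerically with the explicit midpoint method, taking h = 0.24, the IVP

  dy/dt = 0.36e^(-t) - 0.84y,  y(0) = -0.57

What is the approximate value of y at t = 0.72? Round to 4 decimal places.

-0.1815

Midpoint: k1 = f(t_n, y_n); k2 = f(t_n + h/2, y_n + (h/2)·k1); y_{n+1} = y_n + h·k2.
t=0.000000, y=-0.570000:
  k1 = f(0.000000, -0.570000) = 0.838800
  k2 = f(0.120000, -0.469344) = 0.713540
  y ← -0.570000 + 0.24·0.713540 = -0.398750
t=0.240000, y=-0.398750:
  k1 = f(0.240000, -0.398750) = 0.618136
  k2 = f(0.360000, -0.324574) = 0.523806
  y ← -0.398750 + 0.24·0.523806 = -0.273037
t=0.480000, y=-0.273037:
  k1 = f(0.480000, -0.273037) = 0.452113
  k2 = f(0.600000, -0.218783) = 0.381350
  y ← -0.273037 + 0.24·0.381350 = -0.181513
y(0.72) ≈ -0.1815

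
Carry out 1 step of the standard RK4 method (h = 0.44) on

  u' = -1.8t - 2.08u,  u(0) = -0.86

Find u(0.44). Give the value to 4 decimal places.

-0.4816

RK4: k1 = f(t_n, u_n); k2 = f(t_n + h/2, u_n + (h/2)·k1); k3 = f(t_n + h/2, u_n + (h/2)·k2); k4 = f(t_n + h, u_n + h·k3); u_{n+1} = u_n + (h/6)·(k1 + 2k2 + 2k3 + k4).
t=0.000000, u=-0.860000:
  k1 = f(0.000000, -0.860000) = 1.788800
  k2 = f(0.220000, -0.466464) = 0.574245
  k3 = f(0.220000, -0.733666) = 1.130025
  k4 = f(0.440000, -0.362789) = -0.037399
  u ← -0.860000 + (0.44/6)·(k1 + 2k2 + 2k3 + k4) = -0.481604
u(0.44) ≈ -0.4816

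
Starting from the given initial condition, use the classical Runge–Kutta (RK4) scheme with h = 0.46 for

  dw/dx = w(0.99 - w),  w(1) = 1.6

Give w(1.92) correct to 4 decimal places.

1.1697

RK4: k1 = f(x_n, w_n); k2 = f(x_n + h/2, w_n + (h/2)·k1); k3 = f(x_n + h/2, w_n + (h/2)·k2); k4 = f(x_n + h, w_n + h·k3); w_{n+1} = w_n + (h/6)·(k1 + 2k2 + 2k3 + k4).
x=1.000000, w=1.600000:
  k1 = f(1.000000, 1.600000) = -0.976000
  k2 = f(1.230000, 1.375520) = -0.530290
  k3 = f(1.230000, 1.478033) = -0.721329
  k4 = f(1.460000, 1.268189) = -0.352796
  w ← 1.600000 + (0.46/6)·(k1 + 2k2 + 2k3 + k4) = 1.306211
x=1.460000, w=1.306211:
  k1 = f(1.460000, 1.306211) = -0.413038
  k2 = f(1.690000, 1.211212) = -0.267935
  k3 = f(1.690000, 1.244586) = -0.316854
  k4 = f(1.920000, 1.160458) = -0.197809
  w ← 1.306211 + (0.46/6)·(k1 + 2k2 + 2k3 + k4) = 1.169712
w(1.92) ≈ 1.1697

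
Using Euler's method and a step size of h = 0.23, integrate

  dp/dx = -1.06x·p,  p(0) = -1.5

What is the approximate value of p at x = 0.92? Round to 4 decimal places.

-1.0456

Euler: p_{n+1} = p_n + h·f(x_n, p_n).
x=0.000000, p=-1.500000: f=0.000000 → p ← -1.500000 + 0.23·0.000000 = -1.500000
x=0.230000, p=-1.500000: f=0.365700 → p ← -1.500000 + 0.23·0.365700 = -1.415889
x=0.460000, p=-1.415889: f=0.690387 → p ← -1.415889 + 0.23·0.690387 = -1.257100
x=0.690000, p=-1.257100: f=0.919443 → p ← -1.257100 + 0.23·0.919443 = -1.045628
p(0.92) ≈ -1.0456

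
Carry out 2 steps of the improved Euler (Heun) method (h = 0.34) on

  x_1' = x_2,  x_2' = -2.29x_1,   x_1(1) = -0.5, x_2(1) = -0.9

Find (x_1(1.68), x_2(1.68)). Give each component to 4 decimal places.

-0.7750, 0.2363

Heun on (x_1,x_2): k1 = f(t_n, state_n); k2 = f(t_n + h, state_n + h·k1); state_{n+1} = state_n + (h/2)·(k1 + k2).
1.000000: (-0.500000, -0.900000)
  k1 = (-0.900000, 1.145000)
  predictor → (-0.806000, -0.510700)
  k2 = (-0.510700, 1.845740)
  → (-0.739819, -0.391574)
1.340000: (-0.739819, -0.391574)
  k1 = (-0.391574, 1.694186)
  predictor → (-0.872954, 0.184449)
  k2 = (0.184449, 1.999065)
  → (-0.775030, 0.236278)
(x_1(1.68), x_2(1.68)) ≈ (-0.7750, 0.2363)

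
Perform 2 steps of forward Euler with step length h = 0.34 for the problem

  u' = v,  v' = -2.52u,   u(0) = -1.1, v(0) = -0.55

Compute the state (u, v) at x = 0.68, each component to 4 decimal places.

Euler on (u,v): u_{n+1} = u_n + h·u', v_{n+1} = v_n + h·v'.
0.000000: (-1.100000, -0.550000); f=(-0.550000, 2.772000) → (-1.287000, 0.392480)
0.340000: (-1.287000, 0.392480); f=(0.392480, 3.243240) → (-1.153557, 1.495182)
(u(0.68), v(0.68)) ≈ (-1.1536, 1.4952)

-1.1536, 1.4952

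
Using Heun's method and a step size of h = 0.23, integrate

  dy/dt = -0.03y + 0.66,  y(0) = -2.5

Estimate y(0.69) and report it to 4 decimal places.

-1.9981

Heun: k1 = f(t_n, y_n); k2 = f(t_n + h, y_n + h·k1); y_{n+1} = y_n + (h/2)·(k1 + k2).
t=0.000000, y=-2.500000:
  k1 = f(0.000000, -2.500000) = 0.735000
  k2 = f(0.230000, -2.330950) = 0.729928
  y ← -2.500000 + (0.23/2)·(0.735000 + 0.729928) = -2.331533
t=0.230000, y=-2.331533:
  k1 = f(0.230000, -2.331533) = 0.729946
  k2 = f(0.460000, -2.163646) = 0.724909
  y ← -2.331533 + (0.23/2)·(0.729946 + 0.724909) = -2.164225
t=0.460000, y=-2.164225:
  k1 = f(0.460000, -2.164225) = 0.724927
  k2 = f(0.690000, -1.997492) = 0.719925
  y ← -2.164225 + (0.23/2)·(0.724927 + 0.719925) = -1.998067
y(0.69) ≈ -1.9981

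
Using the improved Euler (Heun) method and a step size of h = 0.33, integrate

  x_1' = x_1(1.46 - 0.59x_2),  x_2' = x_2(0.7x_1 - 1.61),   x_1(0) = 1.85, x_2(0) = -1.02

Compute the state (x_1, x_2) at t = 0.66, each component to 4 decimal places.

6.9065, -1.7600

Heun on (x_1,x_2): k1 = f(t_n, state_n); k2 = f(t_n + h, state_n + h·k1); state_{n+1} = state_n + (h/2)·(k1 + k2).
0.000000: (1.850000, -1.020000)
  k1 = (3.814330, 0.321300)
  predictor → (3.108729, -0.913971)
  k2 = (6.215104, -0.517408)
  → (3.504857, -1.052358)
0.330000: (3.504857, -1.052358)
  k1 = (7.293225, -0.887558)
  predictor → (5.911621, -1.345252)
  k2 = (13.323013, -3.400978)
  → (6.906536, -1.759966)
(x_1(0.66), x_2(0.66)) ≈ (6.9065, -1.7600)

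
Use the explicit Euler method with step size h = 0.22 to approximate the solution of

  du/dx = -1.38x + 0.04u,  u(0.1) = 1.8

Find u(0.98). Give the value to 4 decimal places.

Euler: u_{n+1} = u_n + h·f(x_n, u_n).
x=0.100000, u=1.800000: f=-0.066000 → u ← 1.800000 + 0.22·(-0.066000) = 1.785480
x=0.320000, u=1.785480: f=-0.370181 → u ← 1.785480 + 0.22·(-0.370181) = 1.704040
x=0.540000, u=1.704040: f=-0.677038 → u ← 1.704040 + 0.22·(-0.677038) = 1.555092
x=0.760000, u=1.555092: f=-0.986596 → u ← 1.555092 + 0.22·(-0.986596) = 1.338041
u(0.98) ≈ 1.3380

1.3380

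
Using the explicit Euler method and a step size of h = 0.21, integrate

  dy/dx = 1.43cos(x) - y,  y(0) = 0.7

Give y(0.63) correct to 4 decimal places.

Euler: y_{n+1} = y_n + h·f(x_n, y_n).
x=0.000000, y=0.700000: f=0.730000 → y ← 0.700000 + 0.21·0.730000 = 0.853300
x=0.210000, y=0.853300: f=0.545284 → y ← 0.853300 + 0.21·0.545284 = 0.967810
x=0.420000, y=0.967810: f=0.337908 → y ← 0.967810 + 0.21·0.337908 = 1.038770
y(0.63) ≈ 1.0388

1.0388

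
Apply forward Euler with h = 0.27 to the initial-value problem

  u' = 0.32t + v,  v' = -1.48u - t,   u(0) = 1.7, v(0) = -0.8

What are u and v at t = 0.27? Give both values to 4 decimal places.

1.4840, -1.4793

Euler on (u,v): u_{n+1} = u_n + h·u', v_{n+1} = v_n + h·v'.
0.000000: (1.700000, -0.800000); f=(-0.800000, -2.516000) → (1.484000, -1.479320)
(u(0.27), v(0.27)) ≈ (1.4840, -1.4793)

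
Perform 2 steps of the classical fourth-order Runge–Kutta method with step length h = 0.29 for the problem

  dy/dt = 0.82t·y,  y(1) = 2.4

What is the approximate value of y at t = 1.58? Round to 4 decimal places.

4.4324

RK4: k1 = f(t_n, y_n); k2 = f(t_n + h/2, y_n + (h/2)·k1); k3 = f(t_n + h/2, y_n + (h/2)·k2); k4 = f(t_n + h, y_n + h·k3); y_{n+1} = y_n + (h/6)·(k1 + 2k2 + 2k3 + k4).
t=1.000000, y=2.400000:
  k1 = f(1.000000, 2.400000) = 1.968000
  k2 = f(1.145000, 2.685360) = 2.521285
  k3 = f(1.145000, 2.765586) = 2.596609
  k4 = f(1.290000, 3.153017) = 3.335261
  y ← 2.400000 + (0.29/6)·(k1 + 2k2 + 2k3 + k4) = 3.151054
t=1.290000, y=3.151054:
  k1 = f(1.290000, 3.151054) = 3.333185
  k2 = f(1.435000, 3.634366) = 4.276558
  k3 = f(1.435000, 3.771155) = 4.437518
  k4 = f(1.580000, 4.437934) = 5.749788
  y ← 3.151054 + (0.29/6)·(k1 + 2k2 + 2k3 + k4) = 4.432425
y(1.58) ≈ 4.4324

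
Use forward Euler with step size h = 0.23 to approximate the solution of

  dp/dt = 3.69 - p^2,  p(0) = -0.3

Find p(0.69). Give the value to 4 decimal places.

1.7650

Euler: p_{n+1} = p_n + h·f(t_n, p_n).
t=0.000000, p=-0.300000: f=3.600000 → p ← -0.300000 + 0.23·3.600000 = 0.528000
t=0.230000, p=0.528000: f=3.411216 → p ← 0.528000 + 0.23·3.411216 = 1.312580
t=0.460000, p=1.312580: f=1.967135 → p ← 1.312580 + 0.23·1.967135 = 1.765021
p(0.69) ≈ 1.7650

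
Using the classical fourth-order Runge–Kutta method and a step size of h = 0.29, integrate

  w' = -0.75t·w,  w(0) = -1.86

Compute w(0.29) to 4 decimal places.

RK4: k1 = f(t_n, w_n); k2 = f(t_n + h/2, w_n + (h/2)·k1); k3 = f(t_n + h/2, w_n + (h/2)·k2); k4 = f(t_n + h, w_n + h·k3); w_{n+1} = w_n + (h/6)·(k1 + 2k2 + 2k3 + k4).
t=0.000000, w=-1.860000:
  k1 = f(0.000000, -1.860000) = 0.000000
  k2 = f(0.145000, -1.860000) = 0.202275
  k3 = f(0.145000, -1.830670) = 0.199085
  k4 = f(0.290000, -1.802265) = 0.391993
  w ← -1.860000 + (0.29/6)·(k1 + 2k2 + 2k3 + k4) = -1.802256
w(0.29) ≈ -1.8023

-1.8023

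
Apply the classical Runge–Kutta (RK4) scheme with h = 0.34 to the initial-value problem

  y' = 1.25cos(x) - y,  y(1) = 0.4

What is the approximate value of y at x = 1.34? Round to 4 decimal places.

0.4214

RK4: k1 = f(x_n, y_n); k2 = f(x_n + h/2, y_n + (h/2)·k1); k3 = f(x_n + h/2, y_n + (h/2)·k2); k4 = f(x_n + h, y_n + h·k3); y_{n+1} = y_n + (h/6)·(k1 + 2k2 + 2k3 + k4).
x=1.000000, y=0.400000:
  k1 = f(1.000000, 0.400000) = 0.275378
  k2 = f(1.170000, 0.446814) = 0.040875
  k3 = f(1.170000, 0.406949) = 0.080741
  k4 = f(1.340000, 0.427452) = -0.141511
  y ← 0.400000 + (0.34/6)·(k1 + 2k2 + 2k3 + k4) = 0.421369
y(1.34) ≈ 0.4214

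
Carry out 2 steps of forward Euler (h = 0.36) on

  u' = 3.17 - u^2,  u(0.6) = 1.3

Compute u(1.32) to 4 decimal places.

Euler: u_{n+1} = u_n + h·f(t_n, u_n).
t=0.600000, u=1.300000: f=1.480000 → u ← 1.300000 + 0.36·1.480000 = 1.832800
t=0.960000, u=1.832800: f=-0.189156 → u ← 1.832800 + 0.36·(-0.189156) = 1.764704
u(1.32) ≈ 1.7647

1.7647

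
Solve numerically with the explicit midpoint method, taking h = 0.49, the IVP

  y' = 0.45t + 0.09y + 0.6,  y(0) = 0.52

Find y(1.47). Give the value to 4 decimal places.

2.0420

Midpoint: k1 = f(t_n, y_n); k2 = f(t_n + h/2, y_n + (h/2)·k1); y_{n+1} = y_n + h·k2.
t=0.000000, y=0.520000:
  k1 = f(0.000000, 0.520000) = 0.646800
  k2 = f(0.245000, 0.678466) = 0.771312
  y ← 0.520000 + 0.49·0.771312 = 0.897943
t=0.490000, y=0.897943:
  k1 = f(0.490000, 0.897943) = 0.901315
  k2 = f(0.735000, 1.118765) = 1.031439
  y ← 0.897943 + 0.49·1.031439 = 1.403348
t=0.980000, y=1.403348:
  k1 = f(0.980000, 1.403348) = 1.167301
  k2 = f(1.225000, 1.689337) = 1.303290
  y ← 1.403348 + 0.49·1.303290 = 2.041960
y(1.47) ≈ 2.0420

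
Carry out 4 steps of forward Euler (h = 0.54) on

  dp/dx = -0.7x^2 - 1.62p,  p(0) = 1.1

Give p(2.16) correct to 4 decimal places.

Euler: p_{n+1} = p_n + h·f(x_n, p_n).
x=0.000000, p=1.100000: f=-1.782000 → p ← 1.100000 + 0.54·(-1.782000) = 0.137720
x=0.540000, p=0.137720: f=-0.427226 → p ← 0.137720 + 0.54·(-0.427226) = -0.092982
x=1.080000, p=-0.092982: f=-0.665849 → p ← -0.092982 + 0.54·(-0.665849) = -0.452541
x=1.620000, p=-0.452541: f=-1.103964 → p ← -0.452541 + 0.54·(-1.103964) = -1.048681
p(2.16) ≈ -1.0487

-1.0487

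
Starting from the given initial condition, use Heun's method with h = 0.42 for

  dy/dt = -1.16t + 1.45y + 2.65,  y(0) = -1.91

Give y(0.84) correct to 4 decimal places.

-2.6458

Heun: k1 = f(t_n, y_n); k2 = f(t_n + h, y_n + h·k1); y_{n+1} = y_n + (h/2)·(k1 + k2).
t=0.000000, y=-1.910000:
  k1 = f(0.000000, -1.910000) = -0.119500
  k2 = f(0.420000, -1.960190) = -0.679476
  y ← -1.910000 + (0.42/2)·(-0.119500 + (-0.679476)) = -2.077785
t=0.420000, y=-2.077785:
  k1 = f(0.420000, -2.077785) = -0.849988
  k2 = f(0.840000, -2.434780) = -1.854831
  y ← -2.077785 + (0.42/2)·(-0.849988 + (-1.854831)) = -2.645797
y(0.84) ≈ -2.6458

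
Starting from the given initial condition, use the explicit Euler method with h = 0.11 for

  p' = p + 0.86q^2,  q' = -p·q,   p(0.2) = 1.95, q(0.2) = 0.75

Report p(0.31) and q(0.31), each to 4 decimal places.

2.2177, 0.5891

Euler on (p,q): p_{n+1} = p_n + h·p', q_{n+1} = q_n + h·q'.
0.200000: (1.950000, 0.750000); f=(2.433750, -1.462500) → (2.217712, 0.589125)
(p(0.31), q(0.31)) ≈ (2.2177, 0.5891)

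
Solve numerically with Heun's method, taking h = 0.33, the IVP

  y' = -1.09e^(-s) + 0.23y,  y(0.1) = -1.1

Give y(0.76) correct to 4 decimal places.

Heun: k1 = f(s_n, y_n); k2 = f(s_n + h, y_n + h·k1); y_{n+1} = y_n + (h/2)·(k1 + k2).
s=0.100000, y=-1.100000:
  k1 = f(0.100000, -1.100000) = -1.239273
  k2 = f(0.430000, -1.508960) = -1.056116
  y ← -1.100000 + (0.33/2)·(-1.239273 + (-1.056116)) = -1.478739
s=0.430000, y=-1.478739:
  k1 = f(0.430000, -1.478739) = -1.049165
  k2 = f(0.760000, -1.824964) = -0.929498
  y ← -1.478739 + (0.33/2)·(-1.049165 + (-0.929498)) = -1.805218
y(0.76) ≈ -1.8052

-1.8052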